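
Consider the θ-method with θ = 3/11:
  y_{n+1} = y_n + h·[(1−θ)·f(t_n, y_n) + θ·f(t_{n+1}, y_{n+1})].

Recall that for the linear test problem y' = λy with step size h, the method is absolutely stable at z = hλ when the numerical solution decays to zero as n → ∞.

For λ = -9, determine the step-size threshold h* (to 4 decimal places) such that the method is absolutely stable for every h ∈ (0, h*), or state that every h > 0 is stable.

(-4.4000,0); λ=-9 ⇒ h* = (22/5)/9 = 0.4889.

With y'=λy (z=hλ):
  y_{n+1} = y_n + z·[8/11·y_n + 3/11·y_{n+1}] ⇒ (1 − 3/11z)y_{n+1} = (1 + 8/11z)y_n
  Hence R(z) = (1 + 8/11z)/(1 − 3/11z).

Find x<0 with |R(x)|<1.
x=-1.33: |R|=0.0240
R=−1: 1+8/11x = −1+3/11x ⇒ -5/11x=2 ⇒ x=2/(-5/11)=-4.4000
Confirm numerically:
  x=-4.159: |R|=0.94867 <1
  x=-3.491: |R|=0.78834 <1
  x=-3.103: |R|=0.68068 <1
  x=-2.925: |R|=0.62705 <1
  x=-4.802: |R|=1.07912 >1
  x=-4.801: |R|=1.07893 >1
  x=-4.632: |R|=1.04659 >1
Interval (-4.4000, 0).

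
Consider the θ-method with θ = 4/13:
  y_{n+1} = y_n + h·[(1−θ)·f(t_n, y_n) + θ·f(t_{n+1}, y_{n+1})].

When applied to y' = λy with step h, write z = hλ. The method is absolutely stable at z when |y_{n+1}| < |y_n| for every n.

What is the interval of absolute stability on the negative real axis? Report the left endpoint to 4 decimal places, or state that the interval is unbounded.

(-5.2000, 0).

Set f=λy, z=hλ:
  y_{n+1} = y_n + z·[9/13·y_n + 4/13·y_{n+1}] ⇒ (1 − 4/13z)y_{n+1} = (1 + 9/13z)y_n
  so R(z) = (1 + 9/13z)/(1 − 4/13z).

Find x<0 with |R(x)|<1.
x=-1.54: |R|=0.0449
R=−1: 1+9/13x = −1+4/13x ⇒ -5/13x=2 ⇒ x=2/(-5/13)=-5.2000
Confirm numerically:
  x=-3.333: |R|=0.64549 <1
  x=-3.031: |R|=0.56834 <1
  x=-2.672: |R|=0.46640 <1
  x=-5.496: |R|=1.04231 >1
  x=-5.475: |R|=1.03940 >1
Interval (-5.2000, 0).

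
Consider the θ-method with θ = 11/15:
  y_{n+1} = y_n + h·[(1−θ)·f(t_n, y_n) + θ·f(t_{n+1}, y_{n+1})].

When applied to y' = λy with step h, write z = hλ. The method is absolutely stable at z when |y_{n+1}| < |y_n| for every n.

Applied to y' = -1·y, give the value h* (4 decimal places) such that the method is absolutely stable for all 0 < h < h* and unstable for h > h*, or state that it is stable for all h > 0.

On y'=λy, z=hλ:
  y_{n+1} = y_n + z·[4/15·y_n + 11/15·y_{n+1}] ⇒ (1 − 11/15z)y_{n+1} = (1 + 4/15z)y_n
  ⇒ R(z) = (1 + 4/15z)/(1 − 11/15z).

Boundary: |R(x)|=1, x<0.
x=-0.45: |R|=0.6617
x=-2: |R|=0.1892
x=-10: |R|=0.2000
x=-100: |R|=0.3453
θ=11/15≥1/2 ⇒ |1+4/15x|<|1−11/15x| ∀x<0 ⇒ interval (−∞,0).

interval (−∞, 0). Any h>0 works for λ=-1.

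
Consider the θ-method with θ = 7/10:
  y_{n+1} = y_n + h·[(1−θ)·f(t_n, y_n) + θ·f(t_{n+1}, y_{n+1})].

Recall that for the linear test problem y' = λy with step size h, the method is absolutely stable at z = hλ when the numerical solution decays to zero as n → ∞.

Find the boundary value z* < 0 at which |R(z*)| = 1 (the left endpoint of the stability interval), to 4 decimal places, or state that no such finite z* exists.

interval (−∞, 0).

Set f=λy, z=hλ:
  y_{n+1} = y_n + z·[3/10·y_n + 7/10·y_{n+1}] ⇒ (1 − 7/10z)y_{n+1} = (1 + 3/10z)y_n
  so R(z) = (1 + 3/10z)/(1 − 7/10z).

Find x<0 with |R(x)|<1.
x=-1.73: |R|=0.2175
x=-2: |R|=0.1667
x=-10: |R|=0.2500
x=-100: |R|=0.4085
θ=7/10≥1/2 ⇒ |1+3/10x|<|1−7/10x| ∀x<0 ⇒ stable on all of ℝ⁻.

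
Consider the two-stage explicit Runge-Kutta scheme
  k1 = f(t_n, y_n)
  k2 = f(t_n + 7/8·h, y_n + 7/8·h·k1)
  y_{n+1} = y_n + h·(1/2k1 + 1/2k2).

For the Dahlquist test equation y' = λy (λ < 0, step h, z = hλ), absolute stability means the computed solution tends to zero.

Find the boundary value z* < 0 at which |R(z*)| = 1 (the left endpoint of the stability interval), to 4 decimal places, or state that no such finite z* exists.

z* = -2.2857.

Test eqn y'=λy, z=hλ:
  k1=λy_n ⇒ h·k1=z·y_n;  k2=λ(1+7/8z)y_n ⇒ h·k2=z(1+7/8z)y_n
  y_{n+1}/y_n = 1 + 1/2z + 1/2z(1+7/8z) = 1 + z + 7/16z²
  so R(z) = 1 + z + 7/16z².

Boundary: |R(x)|=1, x<0.
x=-1.25: |R|=0.4336
R=1: x+7/16x²=0 ⇒ x=−16/7=-2.2857; min R=1−1/(4·7/16)=0.4286>−1
Confirm numerically:
  x=-1.950: |R|=0.71359 <1
  x=-1.504: |R|=0.48563 <1
  x=-1.106: |R|=0.42917 <1
  x=-2.533: |R|=1.27404 >1
  x=-2.367: |R|=1.08418 >1
So |R|<1 on (-2.2857, 0).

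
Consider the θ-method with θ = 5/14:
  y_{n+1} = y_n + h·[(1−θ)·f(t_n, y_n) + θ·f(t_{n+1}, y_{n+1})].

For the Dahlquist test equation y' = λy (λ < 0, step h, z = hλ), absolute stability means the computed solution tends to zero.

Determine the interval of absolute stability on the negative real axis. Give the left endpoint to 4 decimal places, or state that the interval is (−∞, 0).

On y'=λy, z=hλ:
  y_{n+1} = y_n + z·[9/14·y_n + 5/14·y_{n+1}] ⇒ (1 − 5/14z)y_{n+1} = (1 + 9/14z)y_n
  ⇒ R(z) = (1 + 9/14z)/(1 − 5/14z).

Solve |R(x)|<1 on ℝ⁻.
x=-0.86: |R|=0.3421
R=−1: 1+9/14x = −1+5/14x ⇒ -2/7x=2 ⇒ x=2/(-2/7)=-7.0000
Confirm numerically:
  x=-6.055: |R|=0.91462 <1
  x=-5.349: |R|=0.83792 <1
  x=-5.041: |R|=0.80013 <1
  x=-3.230: |R|=0.49983 <1
  x=-7.565: |R|=1.04361 >1
  x=-7.078: |R|=1.00632 >1
Interval (-7.0000, 0).

(-7.0000, 0).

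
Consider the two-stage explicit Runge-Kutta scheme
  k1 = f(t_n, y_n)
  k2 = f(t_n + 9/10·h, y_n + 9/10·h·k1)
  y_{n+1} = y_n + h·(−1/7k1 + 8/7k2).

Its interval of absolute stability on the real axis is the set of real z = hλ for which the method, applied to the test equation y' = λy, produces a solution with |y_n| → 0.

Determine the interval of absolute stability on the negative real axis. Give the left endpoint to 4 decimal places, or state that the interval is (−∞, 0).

z∈(-0.9722,0).

On y'=λy, z=hλ:
  k1=λy_n ⇒ h·k1=z·y_n;  k2=λ(1+9/10z)y_n ⇒ h·k2=z(1+9/10z)y_n
  y_{n+1}/y_n = 1 − 1/7z + 8/7z(1+9/10z) = 1 + z + 36/35z²
  R(z) = 1 + z + 36/35z².

Find x<0 with |R(x)|<1.
x=-0.48: |R|=0.7570
R=1: x+36/35x²=0 ⇒ x=−35/36=-0.9722; min R=1−1/(4·36/35)=0.7569>−1
Confirm numerically:
  x=-0.669: |R|=0.79135 <1
  x=-0.552: |R|=0.76141 <1
  x=-0.478: |R|=0.75701 <1
  x=-0.396: |R|=0.76530 <1
  x=-1.320: |R|=1.47218 >1
  x=-1.048: |R|=1.08168 >1
Interval (-0.9722, 0).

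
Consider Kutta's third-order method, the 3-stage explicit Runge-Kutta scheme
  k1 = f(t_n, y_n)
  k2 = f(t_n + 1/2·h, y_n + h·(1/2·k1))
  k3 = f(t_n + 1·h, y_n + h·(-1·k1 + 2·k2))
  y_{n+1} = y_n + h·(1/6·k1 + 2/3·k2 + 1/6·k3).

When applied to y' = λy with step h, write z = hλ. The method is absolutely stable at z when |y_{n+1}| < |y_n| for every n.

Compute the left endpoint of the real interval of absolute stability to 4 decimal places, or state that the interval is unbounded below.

On y'=λy, z=hλ:
  order 3, 3-stage ⇒ R(z)=1+z+z^2/2+z^3/6
  (e.g. R(-1.08)=0.29325, |R|=0.29325)

Need |R(x)|<1, x<0.
x=-1.08: |R|=0.2932
|R(-2.32)|=0.7100 |R(-2.15)|=0.4951 |R(-1.08)|=0.2932
Bisect:
  x_lo=-3.1506 |R|=2.3996  x_hi=-0.3421 |R|=0.7097
  mid=-1.74632 |R|=0.10911 →hi
  mid=-2.44844 |R|=0.89735 →hi
  mid=-2.79950 |R|=1.53760 →lo
  mid=-2.62397 |R|=1.19246 →lo
  mid=-2.53620 |R|=1.03899 →lo
  mid=-2.49232 |R|=0.96673 →hi
  mid=-2.51426 |R|=1.00250 →lo
  ...
  [-2.51289,-2.51272] ⇒ x*=-2.5127
Interval (-2.5127, 0).

left endpoint -2.5127.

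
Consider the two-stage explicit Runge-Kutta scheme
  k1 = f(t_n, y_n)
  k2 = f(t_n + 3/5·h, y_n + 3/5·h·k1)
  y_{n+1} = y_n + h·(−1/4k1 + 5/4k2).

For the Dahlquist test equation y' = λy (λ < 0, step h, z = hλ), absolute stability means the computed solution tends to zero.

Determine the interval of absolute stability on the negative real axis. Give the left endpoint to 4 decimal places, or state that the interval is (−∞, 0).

Test eqn y'=λy, z=hλ:
  k1=λy_n ⇒ h·k1=z·y_n;  k2=λ(1+3/5z)y_n ⇒ h·k2=z(1+3/5z)y_n
  y_{n+1}/y_n = 1 − 1/4z + 5/4z(1+3/5z) = 1 + z + 3/4z²
  R(z) = 1 + z + 3/4z².

Need |R(x)|<1, x<0.
x=-1.74: |R|=1.5307
R=1: x+3/4x²=0 ⇒ x=−4/3=-1.3333; min R=1−1/(4·3/4)=0.6667>−1
Confirm numerically:
  x=-1.175: |R|=0.86047 <1
  x=-1.125: |R|=0.82422 <1
  x=-1.016: |R|=0.75819 <1
  x=-0.975: |R|=0.73797 <1
  x=-1.852: |R|=1.72043 >1
  x=-1.708: |R|=1.47995 >1
  x=-1.458: |R|=1.13632 >1
Interval (-1.3333, 0).

z∈(-1.3333,0).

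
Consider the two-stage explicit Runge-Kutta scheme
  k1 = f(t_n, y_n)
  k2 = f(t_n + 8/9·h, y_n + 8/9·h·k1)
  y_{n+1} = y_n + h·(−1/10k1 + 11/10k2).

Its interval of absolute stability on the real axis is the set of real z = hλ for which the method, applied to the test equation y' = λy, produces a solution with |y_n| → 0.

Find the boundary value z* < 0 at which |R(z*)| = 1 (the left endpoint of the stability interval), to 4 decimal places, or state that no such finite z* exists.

z* = -1.0227.

Test eqn y'=λy, z=hλ:
  k1=λy_n ⇒ h·k1=z·y_n;  k2=λ(1+8/9z)y_n ⇒ h·k2=z(1+8/9z)y_n
  y_{n+1}/y_n = 1 − 1/10z + 11/10z(1+8/9z) = 1 + z + 44/45z²
  ⇒ R(z) = 1 + z + 44/45z².

Boundary: |R(x)|=1, x<0.
x=-1.1: |R|=1.0831
R=1: x+44/45x²=0 ⇒ x=−45/44=-1.0227; min R=1−1/(4·44/45)=0.7443>−1
Confirm numerically:
  x=-0.943: |R|=0.92649 <1
  x=-0.826: |R|=0.84111 <1
  x=-0.499: |R|=0.74447 <1
  x=-0.482: |R|=0.74516 <1
  x=-1.613: |R|=1.93095 >1
  x=-1.524: |R|=1.74696 >1
  x=-1.173: |R|=1.17235 >1
Interval (-1.0227, 0).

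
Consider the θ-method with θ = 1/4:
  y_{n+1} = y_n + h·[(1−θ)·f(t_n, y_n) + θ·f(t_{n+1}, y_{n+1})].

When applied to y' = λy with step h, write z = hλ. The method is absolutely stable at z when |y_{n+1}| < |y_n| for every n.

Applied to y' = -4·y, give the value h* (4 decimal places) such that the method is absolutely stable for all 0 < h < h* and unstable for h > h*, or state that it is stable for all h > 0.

Set f=λy, z=hλ:
  y_{n+1} = y_n + z·[3/4·y_n + 1/4·y_{n+1}] ⇒ (1 − 1/4z)y_{n+1} = (1 + 3/4z)y_n
  ⇒ R(z) = (1 + 3/4z)/(1 − 1/4z).

Boundary: |R(x)|=1, x<0.
x=-1.09: |R|=0.1434
R=−1: 1+3/4x = −1+1/4x ⇒ -1/2x=2 ⇒ x=2/(-1/2)=-4.0000
Confirm numerically:
  x=-3.742: |R|=0.93335 <1
  x=-3.456: |R|=0.85408 <1
  x=-1.735: |R|=0.21011 <1
  x=-4.458: |R|=1.10830 >1
  x=-4.453: |R|=1.10718 >1
  x=-4.403: |R|=1.09592 >1
Interval (-4.0000, 0).

(-4.0000,0); λ=-4 ⇒ h* = (4)/4 = 1.0000.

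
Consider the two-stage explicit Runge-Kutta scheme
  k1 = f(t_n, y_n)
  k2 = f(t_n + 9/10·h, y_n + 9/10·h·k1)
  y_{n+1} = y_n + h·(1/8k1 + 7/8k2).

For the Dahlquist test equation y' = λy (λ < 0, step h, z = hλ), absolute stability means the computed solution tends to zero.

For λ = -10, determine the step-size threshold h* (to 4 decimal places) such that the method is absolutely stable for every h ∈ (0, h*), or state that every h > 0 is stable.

Set f=λy, z=hλ:
  k1=λy_n ⇒ h·k1=z·y_n;  k2=λ(1+9/10z)y_n ⇒ h·k2=z(1+9/10z)y_n
  y_{n+1}/y_n = 1 + 1/8z + 7/8z(1+9/10z) = 1 + z + 63/80z²
  so R(z) = 1 + z + 63/80z².

Solve |R(x)|<1 on ℝ⁻.
x=-1.65: |R|=1.4940
R=1: x+63/80x²=0 ⇒ x=−80/63=-1.2698; min R=1−1/(4·63/80)=0.6825>−1
Confirm numerically:
  x=-1.111: |R|=0.86103 <1
  x=-0.935: |R|=0.75345 <1
  x=-0.792: |R|=0.70197 <1
  x=-0.711: |R|=0.68710 <1
  x=-1.693: |R|=1.56417 >1
  x=-1.577: |R|=1.38146 >1
So |R|<1 on (-1.2698, 0).

(-1.2698,0); λ=-10 ⇒ h* = (80/63)/10 = 0.1270.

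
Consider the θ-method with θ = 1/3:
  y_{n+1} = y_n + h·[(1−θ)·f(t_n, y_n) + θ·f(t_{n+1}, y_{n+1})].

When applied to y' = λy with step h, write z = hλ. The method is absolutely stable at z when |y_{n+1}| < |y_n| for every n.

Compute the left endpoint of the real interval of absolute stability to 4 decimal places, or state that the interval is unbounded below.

z* = -6.0000.

On y'=λy, z=hλ:
  y_{n+1} = y_n + z·[2/3·y_n + 1/3·y_{n+1}] ⇒ (1 − 1/3z)y_{n+1} = (1 + 2/3z)y_n
  ⇒ R(z) = (1 + 2/3z)/(1 − 1/3z).

Need |R(x)|<1, x<0.
x=-0.91: |R|=0.3018
R=−1: 1+2/3x = −1+1/3x ⇒ -1/3x=2 ⇒ x=2/(-1/3)=-6.0000
Confirm numerically:
  x=-5.305: |R|=0.91632 <1
  x=-3.591: |R|=0.63450 <1
  x=-3.390: |R|=0.59155 <1
  x=-6.487: |R|=1.05133 >1
  x=-6.228: |R|=1.02471 >1
  x=-6.122: |R|=1.01337 >1
Interval (-6.0000, 0).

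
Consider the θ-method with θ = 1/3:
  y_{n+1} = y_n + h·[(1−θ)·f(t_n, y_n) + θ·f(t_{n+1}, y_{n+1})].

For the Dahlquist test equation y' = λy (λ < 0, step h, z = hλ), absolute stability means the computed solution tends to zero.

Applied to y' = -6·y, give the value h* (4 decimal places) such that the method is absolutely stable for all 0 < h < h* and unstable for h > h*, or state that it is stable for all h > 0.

(-6.0000,0); λ=-6 ⇒ h* = (6)/6 = 1.0000.

Set f=λy, z=hλ:
  y_{n+1} = y_n + z·[2/3·y_n + 1/3·y_{n+1}] ⇒ (1 − 1/3z)y_{n+1} = (1 + 2/3z)y_n
  R(z) = (1 + 2/3z)/(1 − 1/3z).

Boundary: |R(x)|=1, x<0.
x=-0.4: |R|=0.6471
R=−1: 1+2/3x = −1+1/3x ⇒ -1/3x=2 ⇒ x=2/(-1/3)=-6.0000
Confirm numerically:
  x=-5.370: |R|=0.92473 <1
  x=-3.845: |R|=0.68517 <1
  x=-3.821: |R|=0.68055 <1
  x=-6.534: |R|=1.05601 >1
  x=-6.421: |R|=1.04469 >1
  x=-6.307: |R|=1.03299 >1
So |R|<1 on (-6.0000, 0).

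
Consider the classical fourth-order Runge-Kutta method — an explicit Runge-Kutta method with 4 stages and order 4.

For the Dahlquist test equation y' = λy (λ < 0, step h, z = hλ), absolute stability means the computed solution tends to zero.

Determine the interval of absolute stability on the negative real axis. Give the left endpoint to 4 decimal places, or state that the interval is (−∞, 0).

On y'=λy, z=hλ:
  order 4, 4-stage ⇒ R(z)=1+z+z^2/2+z^3/6+z^4/24
  (e.g. R(-0.94)=0.39590, |R|=0.39590)

Boundary: |R(x)|=1, x<0.
x=-0.94: |R|=0.3959
|R(-2.39)|=0.5502 |R(-1.54)|=0.2714 |R(-0.54)|=0.5831
Bisect:
  x_lo=-3.4733 |R|=2.6389  x_hi=-0.1010 |R|=0.9039
  mid=-1.78714 |R|=0.28351 →hi
  mid=-2.63020 |R|=0.79026 →hi
  mid=-3.05173 |R|=1.48184 →lo
  mid=-2.84096 |R|=1.08723 →lo
  mid=-2.73558 |R|=0.92760 →hi
  mid=-2.78827 |R|=1.00450 →lo
  mid=-2.76192 |R|=0.96534 →hi
  mid=-2.77510 |R|=0.98474 →hi
  ...
  [-2.78539,-2.78518] ⇒ x*=-2.7853
So |R|<1 on (-2.7853, 0).

(-2.7853, 0).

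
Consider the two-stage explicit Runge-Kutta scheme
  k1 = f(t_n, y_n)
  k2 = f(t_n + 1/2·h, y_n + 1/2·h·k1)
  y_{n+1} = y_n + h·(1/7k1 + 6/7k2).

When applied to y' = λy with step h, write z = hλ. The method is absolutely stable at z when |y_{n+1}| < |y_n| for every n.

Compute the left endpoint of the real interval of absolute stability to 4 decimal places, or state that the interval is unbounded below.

With y'=λy (z=hλ):
  k1=λy_n ⇒ h·k1=z·y_n;  k2=λ(1+1/2z)y_n ⇒ h·k2=z(1+1/2z)y_n
  y_{n+1}/y_n = 1 + 1/7z + 6/7z(1+1/2z) = 1 + z + 3/7z²
  ⇒ R(z) = 1 + z + 3/7z².

Boundary: |R(x)|=1, x<0.
x=-0.77: |R|=0.4841
R=1: x+3/7x²=0 ⇒ x=−7/3=-2.3333; min R=1−1/(4·3/7)=0.4167>−1
Confirm numerically:
  x=-1.296: |R|=0.42384 <1
  x=-1.093: |R|=0.41899 <1
  x=-1.006: |R|=0.42773 <1
  x=-2.912: |R|=1.72218 >1
  x=-2.786: |R|=1.54048 >1
Interval (-2.3333, 0).

left endpoint -2.3333.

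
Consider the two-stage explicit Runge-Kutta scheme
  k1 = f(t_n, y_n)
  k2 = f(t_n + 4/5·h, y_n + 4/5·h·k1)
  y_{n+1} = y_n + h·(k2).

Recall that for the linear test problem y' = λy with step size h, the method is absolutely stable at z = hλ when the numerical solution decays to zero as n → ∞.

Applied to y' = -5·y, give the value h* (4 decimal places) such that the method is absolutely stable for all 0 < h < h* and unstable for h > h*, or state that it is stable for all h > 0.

(-1.2500,0); λ=-5 ⇒ h* = (5/4)/5 = 0.2500.

On y'=λy, z=hλ:
  k1=λy_n ⇒ h·k1=z·y_n;  k2=λ(1+4/5z)y_n ⇒ h·k2=z(1+4/5z)y_n
  y_{n+1}/y_n = 1 + z(1+4/5z) = 1 + z + 4/5z²
  ⇒ R(z) = 1 + z + 4/5z².

Solve |R(x)|<1 on ℝ⁻.
x=-0.54: |R|=0.6933
R=1: x+4/5x²=0 ⇒ x=−5/4=-1.2500; min R=1−1/(4·4/5)=0.6875>−1
Confirm numerically:
  x=-1.095: |R|=0.86422 <1
  x=-1.081: |R|=0.85385 <1
  x=-0.891: |R|=0.74410 <1
  x=-0.692: |R|=0.69109 <1
  x=-1.823: |R|=1.83566 >1
  x=-1.378: |R|=1.14111 >1
  x=-1.318: |R|=1.07170 >1
So |R|<1 on (-1.2500, 0).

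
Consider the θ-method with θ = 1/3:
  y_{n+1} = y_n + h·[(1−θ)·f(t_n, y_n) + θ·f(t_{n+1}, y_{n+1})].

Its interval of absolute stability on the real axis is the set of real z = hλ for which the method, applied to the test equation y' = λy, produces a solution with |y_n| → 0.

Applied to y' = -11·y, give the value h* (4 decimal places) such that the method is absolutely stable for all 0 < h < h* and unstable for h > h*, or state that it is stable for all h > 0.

With y'=λy (z=hλ):
  y_{n+1} = y_n + z·[2/3·y_n + 1/3·y_{n+1}] ⇒ (1 − 1/3z)y_{n+1} = (1 + 2/3z)y_n
  Hence R(z) = (1 + 2/3z)/(1 − 1/3z).

Solve |R(x)|<1 on ℝ⁻.
x=-0.57: |R|=0.5210
R=−1: 1+2/3x = −1+1/3x ⇒ -1/3x=2 ⇒ x=2/(-1/3)=-6.0000
Confirm numerically:
  x=-5.321: |R|=0.91840 <1
  x=-4.075: |R|=0.72792 <1
  x=-2.881: |R|=0.46965 <1
  x=-6.287: |R|=1.03090 >1
  x=-6.276: |R|=1.02975 >1
  x=-6.122: |R|=1.01337 >1
So |R|<1 on (-6.0000, 0).

(-6.0000,0); λ=-11 ⇒ h* = (6)/11 = 0.5455.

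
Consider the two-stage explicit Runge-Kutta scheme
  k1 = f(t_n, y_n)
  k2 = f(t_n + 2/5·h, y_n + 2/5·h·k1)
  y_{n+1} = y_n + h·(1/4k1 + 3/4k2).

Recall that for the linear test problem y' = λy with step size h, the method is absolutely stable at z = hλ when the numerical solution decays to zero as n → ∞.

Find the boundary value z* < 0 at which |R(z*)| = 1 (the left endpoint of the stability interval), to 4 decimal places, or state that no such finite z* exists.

z* = -3.3333.

Test eqn y'=λy, z=hλ:
  k1=λy_n ⇒ h·k1=z·y_n;  k2=λ(1+2/5z)y_n ⇒ h·k2=z(1+2/5z)y_n
  y_{n+1}/y_n = 1 + 1/4z + 3/4z(1+2/5z) = 1 + z + 3/10z²
  so R(z) = 1 + z + 3/10z².

Boundary: |R(x)|=1, x<0.
x=-0.7: |R|=0.4470
R=1: x+3/10x²=0 ⇒ x=−10/3=-3.3333; min R=1−1/(4·3/10)=0.1667>−1
Confirm numerically:
  x=-3.296: |R|=0.96308 <1
  x=-2.008: |R|=0.20162 <1
  x=-1.786: |R|=0.17094 <1
  x=-3.777: |R|=1.50272 >1
  x=-3.741: |R|=1.45752 >1
  x=-3.720: |R|=1.43152 >1
So |R|<1 on (-3.3333, 0).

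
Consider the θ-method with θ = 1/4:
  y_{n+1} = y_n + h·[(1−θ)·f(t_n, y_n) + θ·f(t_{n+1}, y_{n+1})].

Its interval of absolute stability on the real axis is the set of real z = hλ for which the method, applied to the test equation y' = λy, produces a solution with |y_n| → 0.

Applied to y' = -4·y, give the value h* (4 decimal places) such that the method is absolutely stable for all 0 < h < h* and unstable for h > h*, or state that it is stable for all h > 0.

Set f=λy, z=hλ:
  y_{n+1} = y_n + z·[3/4·y_n + 1/4·y_{n+1}] ⇒ (1 − 1/4z)y_{n+1} = (1 + 3/4z)y_n
  Hence R(z) = (1 + 3/4z)/(1 − 1/4z).

Solve |R(x)|<1 on ℝ⁻.
x=-0.4: |R|=0.6364
R=−1: 1+3/4x = −1+1/4x ⇒ -1/2x=2 ⇒ x=2/(-1/2)=-4.0000
Confirm numerically:
  x=-3.190: |R|=0.77469 <1
  x=-3.157: |R|=0.76443 <1
  x=-3.127: |R|=0.75502 <1
  x=-2.569: |R|=0.56432 <1
  x=-4.448: |R|=1.10606 >1
  x=-4.432: |R|=1.10247 >1
  x=-4.040: |R|=1.00995 >1
Interval (-4.0000, 0).

(-4.0000,0); λ=-4 ⇒ h* = (4)/4 = 1.0000.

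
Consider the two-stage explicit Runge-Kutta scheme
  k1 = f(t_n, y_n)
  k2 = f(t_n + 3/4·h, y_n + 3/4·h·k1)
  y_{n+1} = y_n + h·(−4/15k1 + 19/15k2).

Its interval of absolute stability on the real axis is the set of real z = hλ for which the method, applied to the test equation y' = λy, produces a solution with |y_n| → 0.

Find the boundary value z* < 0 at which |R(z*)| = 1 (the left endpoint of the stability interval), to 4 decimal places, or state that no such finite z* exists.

Test eqn y'=λy, z=hλ:
  k1=λy_n ⇒ h·k1=z·y_n;  k2=λ(1+3/4z)y_n ⇒ h·k2=z(1+3/4z)y_n
  y_{n+1}/y_n = 1 − 4/15z + 19/15z(1+3/4z) = 1 + z + 19/20z²
  Hence R(z) = 1 + z + 19/20z².

Find x<0 with |R(x)|<1.
x=-0.74: |R|=0.7802
R=1: x+19/20x²=0 ⇒ x=−20/19=-1.0526; min R=1−1/(4·19/20)=0.7368>−1
Confirm numerically:
  x=-1.021: |R|=0.96932 <1
  x=-0.993: |R|=0.94375 <1
  x=-0.850: |R|=0.83637 <1
  x=-0.741: |R|=0.78063 <1
  x=-1.311: |R|=1.32178 >1
  x=-1.178: |R|=1.14030 >1
  x=-1.074: |R|=1.02180 >1
So |R|<1 on (-1.0526, 0).

z* = -1.0526.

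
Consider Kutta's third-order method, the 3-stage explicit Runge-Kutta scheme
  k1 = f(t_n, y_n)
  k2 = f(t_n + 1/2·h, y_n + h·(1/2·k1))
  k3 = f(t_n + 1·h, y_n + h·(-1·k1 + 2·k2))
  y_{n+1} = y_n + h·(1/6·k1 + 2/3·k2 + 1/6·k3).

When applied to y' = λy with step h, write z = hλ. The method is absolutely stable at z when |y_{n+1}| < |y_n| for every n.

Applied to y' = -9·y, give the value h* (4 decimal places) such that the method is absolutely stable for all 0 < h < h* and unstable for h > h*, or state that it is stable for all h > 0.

(-2.5127,0); λ=-9 ⇒ h* = 0.2792.

With y'=λy (z=hλ):
  order 3, 3-stage ⇒ R(z)=1+z+z^2/2+z^3/6
  (e.g. R(-1.2)=0.23200, |R|=0.23200)

Solve |R(x)|<1 on ℝ⁻.
x=-1.2: |R|=0.2320
|R(-2.34)|=0.7377 |R(-1.95)|=0.2846 |R(-1.29)|=0.1843
Bisect:
  x_lo=-3.0424 |R|=2.1078  x_hi=-0.1271 |R|=0.8806
  mid=-1.58476 |R|=0.00763 →hi
  mid=-2.31358 |R|=0.70122 →hi
  mid=-2.67800 |R|=1.29311 →lo
  mid=-2.49579 |R|=0.97234 →hi
  mid=-2.58689 |R|=1.12614 →lo
  mid=-2.54134 |R|=1.04764 →lo
  mid=-2.51857 |R|=1.00960 →lo
  ...
  [-2.51287,-2.51269] ⇒ x*=-2.5127
Stable set (-2.5127, 0).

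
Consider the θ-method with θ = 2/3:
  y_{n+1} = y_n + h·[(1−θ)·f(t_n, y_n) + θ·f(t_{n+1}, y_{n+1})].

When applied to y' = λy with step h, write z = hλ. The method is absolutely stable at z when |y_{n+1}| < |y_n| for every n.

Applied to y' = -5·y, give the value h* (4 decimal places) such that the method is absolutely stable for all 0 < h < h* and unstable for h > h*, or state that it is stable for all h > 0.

unbounded; (−∞, 0). Any h>0 works for λ=-5.

With y'=λy (z=hλ):
  y_{n+1} = y_n + z·[1/3·y_n + 2/3·y_{n+1}] ⇒ (1 − 2/3z)y_{n+1} = (1 + 1/3z)y_n
  ⇒ R(z) = (1 + 1/3z)/(1 − 2/3z).

Solve |R(x)|<1 on ℝ⁻.
x=-1.36: |R|=0.2867
x=-2: |R|=0.1429
x=-10: |R|=0.3043
x=-100: |R|=0.4778
θ=2/3≥1/2 ⇒ |1+1/3x|<|1−2/3x| ∀x<0 ⇒ unbounded interval.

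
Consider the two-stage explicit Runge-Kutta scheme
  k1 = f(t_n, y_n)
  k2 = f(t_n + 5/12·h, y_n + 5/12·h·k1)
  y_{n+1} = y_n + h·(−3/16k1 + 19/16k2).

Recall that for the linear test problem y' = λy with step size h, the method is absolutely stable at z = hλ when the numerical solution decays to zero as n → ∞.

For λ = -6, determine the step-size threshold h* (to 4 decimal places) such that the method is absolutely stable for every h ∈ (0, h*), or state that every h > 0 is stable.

With y'=λy (z=hλ):
  k1=λy_n ⇒ h·k1=z·y_n;  k2=λ(1+5/12z)y_n ⇒ h·k2=z(1+5/12z)y_n
  y_{n+1}/y_n = 1 − 3/16z + 19/16z(1+5/12z) = 1 + z + 95/192z²
  so R(z) = 1 + z + 95/192z².

Need |R(x)|<1, x<0.
x=-0.56: |R|=0.5952
R=1: x+95/192x²=0 ⇒ x=−192/95=-2.0211; min R=1−1/(4·95/192)=0.4947>−1
Confirm numerically:
  x=-1.750: |R|=0.76530 <1
  x=-1.706: |R|=0.73406 <1
  x=-1.376: |R|=0.56083 <1
  x=-0.829: |R|=0.51104 <1
  x=-2.454: |R|=1.52569 >1
  x=-2.337: |R|=1.36534 >1
So |R|<1 on (-2.0211, 0).

(-2.0211,0); λ=-6 ⇒ h* = (192/95)/6 = 0.3368.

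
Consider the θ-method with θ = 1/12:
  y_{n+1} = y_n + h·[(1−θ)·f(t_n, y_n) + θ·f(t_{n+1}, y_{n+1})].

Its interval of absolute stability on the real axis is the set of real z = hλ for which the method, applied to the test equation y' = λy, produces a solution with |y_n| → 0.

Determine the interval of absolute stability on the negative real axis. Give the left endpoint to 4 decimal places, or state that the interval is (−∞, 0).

(-2.4000, 0).

With y'=λy (z=hλ):
  y_{n+1} = y_n + z·[11/12·y_n + 1/12·y_{n+1}] ⇒ (1 − 1/12z)y_{n+1} = (1 + 11/12z)y_n
  Hence R(z) = (1 + 11/12z)/(1 − 1/12z).

Solve |R(x)|<1 on ℝ⁻.
x=-1.48: |R|=0.3175
R=−1: 1+11/12x = −1+1/12x ⇒ -5/6x=2 ⇒ x=2/(-5/6)=-2.4000
Confirm numerically:
  x=-2.022: |R|=0.73042 <1
  x=-1.889: |R|=0.63208 <1
  x=-1.332: |R|=0.19892 <1
  x=-1.314: |R|=0.18432 <1
  x=-2.925: |R|=1.35176 >1
  x=-2.563: |R|=1.11193 >1
Interval (-2.4000, 0).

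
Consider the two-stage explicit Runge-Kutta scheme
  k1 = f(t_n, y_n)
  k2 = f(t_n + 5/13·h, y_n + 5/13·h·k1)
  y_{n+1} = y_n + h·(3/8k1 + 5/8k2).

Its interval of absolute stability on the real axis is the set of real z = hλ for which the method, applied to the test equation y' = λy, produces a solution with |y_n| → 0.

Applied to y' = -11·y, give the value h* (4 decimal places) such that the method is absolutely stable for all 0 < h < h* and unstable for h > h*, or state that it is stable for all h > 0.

Test eqn y'=λy, z=hλ:
  k1=λy_n ⇒ h·k1=z·y_n;  k2=λ(1+5/13z)y_n ⇒ h·k2=z(1+5/13z)y_n
  y_{n+1}/y_n = 1 + 3/8z + 5/8z(1+5/13z) = 1 + z + 25/104z²
  so R(z) = 1 + z + 25/104z².

Need |R(x)|<1, x<0.
x=-0.86: |R|=0.3178
R=1: x+25/104x²=0 ⇒ x=−104/25=-4.1600; min R=1−1/(4·25/104)=-0.0400>−1
Confirm numerically:
  x=-4.123: |R|=0.96333 <1
  x=-3.868: |R|=0.72850 <1
  x=-2.777: |R|=0.07678 <1
  x=-4.600: |R|=1.48654 >1
  x=-4.574: |R|=1.45520 >1
Interval (-4.1600, 0).

(-4.1600,0); λ=-11 ⇒ h* = (104/25)/11 = 0.3782.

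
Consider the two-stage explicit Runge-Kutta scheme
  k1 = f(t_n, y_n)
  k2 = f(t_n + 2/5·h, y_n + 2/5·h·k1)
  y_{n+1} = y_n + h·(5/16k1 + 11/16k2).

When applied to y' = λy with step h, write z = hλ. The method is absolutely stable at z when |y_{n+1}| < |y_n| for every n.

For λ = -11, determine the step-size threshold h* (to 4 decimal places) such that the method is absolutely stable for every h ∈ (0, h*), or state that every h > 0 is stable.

(-3.6364,0); λ=-11 ⇒ h* = (40/11)/11 = 0.3306.

With y'=λy (z=hλ):
  k1=λy_n ⇒ h·k1=z·y_n;  k2=λ(1+2/5z)y_n ⇒ h·k2=z(1+2/5z)y_n
  y_{n+1}/y_n = 1 + 5/16z + 11/16z(1+2/5z) = 1 + z + 11/40z²
  Hence R(z) = 1 + z + 11/40z².

Boundary: |R(x)|=1, x<0.
x=-0.34: |R|=0.6918
R=1: x+11/40x²=0 ⇒ x=−40/11=-3.6364; min R=1−1/(4·11/40)=0.0909>−1
Confirm numerically:
  x=-2.893: |R|=0.40860 <1
  x=-2.490: |R|=0.21503 <1
  x=-1.696: |R|=0.09501 <1
  x=-1.513: |R|=0.11652 <1
  x=-4.156: |R|=1.59389 >1
  x=-4.092: |R|=1.51273 >1
  x=-3.973: |R|=1.36780 >1
Stable set (-3.6364, 0).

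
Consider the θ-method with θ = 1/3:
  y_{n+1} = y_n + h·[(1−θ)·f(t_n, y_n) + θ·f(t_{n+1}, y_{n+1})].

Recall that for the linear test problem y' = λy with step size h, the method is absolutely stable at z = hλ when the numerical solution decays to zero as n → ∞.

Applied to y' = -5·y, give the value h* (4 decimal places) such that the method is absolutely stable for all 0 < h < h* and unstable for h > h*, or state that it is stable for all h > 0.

Test eqn y'=λy, z=hλ:
  y_{n+1} = y_n + z·[2/3·y_n + 1/3·y_{n+1}] ⇒ (1 − 1/3z)y_{n+1} = (1 + 2/3z)y_n
  Hence R(z) = (1 + 2/3z)/(1 − 1/3z).

Boundary: |R(x)|=1, x<0.
x=-1.77: |R|=0.1132
R=−1: 1+2/3x = −1+1/3x ⇒ -1/3x=2 ⇒ x=2/(-1/3)=-6.0000
Confirm numerically:
  x=-5.147: |R|=0.89530 <1
  x=-4.191: |R|=0.74844 <1
  x=-3.178: |R|=0.54322 <1
  x=-2.676: |R|=0.41438 <1
  x=-6.577: |R|=1.06025 >1
  x=-6.228: |R|=1.02471 >1
  x=-6.079: |R|=1.00870 >1
So |R|<1 on (-6.0000, 0).

(-6.0000,0); λ=-5 ⇒ h* = (6)/5 = 1.2000.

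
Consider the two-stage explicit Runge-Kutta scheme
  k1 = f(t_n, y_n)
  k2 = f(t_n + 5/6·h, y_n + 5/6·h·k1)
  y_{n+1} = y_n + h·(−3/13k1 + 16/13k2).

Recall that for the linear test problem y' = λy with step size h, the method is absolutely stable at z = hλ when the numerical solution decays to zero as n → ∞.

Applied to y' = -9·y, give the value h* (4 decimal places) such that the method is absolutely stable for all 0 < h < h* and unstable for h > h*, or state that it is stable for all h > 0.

With y'=λy (z=hλ):
  k1=λy_n ⇒ h·k1=z·y_n;  k2=λ(1+5/6z)y_n ⇒ h·k2=z(1+5/6z)y_n
  y_{n+1}/y_n = 1 − 3/13z + 16/13z(1+5/6z) = 1 + z + 40/39z²
  Hence R(z) = 1 + z + 40/39z².

Find x<0 with |R(x)|<1.
x=-0.87: |R|=0.9063
R=1: x+40/39x²=0 ⇒ x=−39/40=-0.9750; min R=1−1/(4·40/39)=0.7562>−1
Confirm numerically:
  x=-0.595: |R|=0.76810 <1
  x=-0.488: |R|=0.75625 <1
  x=-0.430: |R|=0.75964 <1
  x=-1.527: |R|=1.86452 >1
  x=-1.420: |R|=1.64810 >1
  x=-1.408: |R|=1.62530 >1
So |R|<1 on (-0.9750, 0).

(-0.9750,0); λ=-9 ⇒ h* = (39/40)/9 = 0.1083.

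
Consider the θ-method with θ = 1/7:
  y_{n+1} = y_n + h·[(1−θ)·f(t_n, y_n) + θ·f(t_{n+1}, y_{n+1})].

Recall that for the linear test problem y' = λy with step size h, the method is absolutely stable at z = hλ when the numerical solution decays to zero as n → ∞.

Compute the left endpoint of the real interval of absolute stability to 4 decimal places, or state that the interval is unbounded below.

With y'=λy (z=hλ):
  y_{n+1} = y_n + z·[6/7·y_n + 1/7·y_{n+1}] ⇒ (1 − 1/7z)y_{n+1} = (1 + 6/7z)y_n
  Hence R(z) = (1 + 6/7z)/(1 − 1/7z).

Need |R(x)|<1, x<0.
x=-0.53: |R|=0.5073
R=−1: 1+6/7x = −1+1/7x ⇒ -5/7x=2 ⇒ x=2/(-5/7)=-2.8000
Confirm numerically:
  x=-1.867: |R|=0.47389 <1
  x=-1.303: |R|=0.09852 <1
  x=-1.270: |R|=0.07497 <1
  x=-3.335: |R|=1.25883 >1
  x=-2.889: |R|=1.04500 >1
Stable set (-2.8000, 0).

left endpoint -2.8000.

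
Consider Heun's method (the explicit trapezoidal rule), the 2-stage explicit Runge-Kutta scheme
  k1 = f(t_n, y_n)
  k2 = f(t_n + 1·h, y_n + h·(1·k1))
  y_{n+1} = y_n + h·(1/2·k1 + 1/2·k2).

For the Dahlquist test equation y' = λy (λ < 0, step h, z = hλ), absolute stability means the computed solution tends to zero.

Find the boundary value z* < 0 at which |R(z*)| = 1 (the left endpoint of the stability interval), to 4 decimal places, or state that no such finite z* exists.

z* = -2.0000.

On y'=λy, z=hλ:
  order 2, 2-stage ⇒ R(z)=1+z+z^2/2
  (e.g. R(-1.17)=0.51445, |R|=0.51445)

Need |R(x)|<1, x<0.
x=-1.17: |R|=0.5144
|R(-2.26)|=1.2938 |R(-1.55)|=0.6513 |R(-1.46)|=0.6058
Bisect:
  x_lo=-2.4283 |R|=1.5200  x_hi=-0.0859 |R|=0.9178
  mid=-1.25710 |R|=0.53305 →hi
  mid=-1.84268 |R|=0.85505 →hi
  mid=-2.13547 |R|=1.14464 →lo
  mid=-1.98907 |R|=0.98913 →hi
  mid=-2.06227 |R|=1.06421 →lo
  mid=-2.02567 |R|=1.02600 →lo
  mid=-2.00737 |R|=1.00740 →lo
  mid=-1.99822 |R|=0.99822 →hi
  ...
  [-2.00008,-1.99994] ⇒ x*=-2.0000
Interval (-2.0000, 0).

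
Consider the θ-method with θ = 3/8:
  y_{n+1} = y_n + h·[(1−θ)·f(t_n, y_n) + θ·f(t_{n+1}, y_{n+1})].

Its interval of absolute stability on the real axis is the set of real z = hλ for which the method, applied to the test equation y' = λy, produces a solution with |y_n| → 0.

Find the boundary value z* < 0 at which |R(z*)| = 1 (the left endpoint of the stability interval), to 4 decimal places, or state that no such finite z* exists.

z* = -8.0000.

Set f=λy, z=hλ:
  y_{n+1} = y_n + z·[5/8·y_n + 3/8·y_{n+1}] ⇒ (1 − 3/8z)y_{n+1} = (1 + 5/8z)y_n
  R(z) = (1 + 5/8z)/(1 − 3/8z).

Solve |R(x)|<1 on ℝ⁻.
x=-0.88: |R|=0.3383
R=−1: 1+5/8x = −1+3/8x ⇒ -1/4x=2 ⇒ x=2/(-1/4)=-8.0000
Confirm numerically:
  x=-4.584: |R|=0.68591 <1
  x=-3.985: |R|=0.59759 <1
  x=-3.581: |R|=0.52846 <1
  x=-8.457: |R|=1.02739 >1
  x=-8.310: |R|=1.01883 >1
  x=-8.071: |R|=1.00441 >1
Stable set (-8.0000, 0).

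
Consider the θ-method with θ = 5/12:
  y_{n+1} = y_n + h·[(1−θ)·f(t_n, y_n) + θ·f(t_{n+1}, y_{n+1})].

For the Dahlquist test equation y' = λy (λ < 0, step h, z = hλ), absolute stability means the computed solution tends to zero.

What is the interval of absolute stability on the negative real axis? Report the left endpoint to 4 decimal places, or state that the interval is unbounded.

Test eqn y'=λy, z=hλ:
  y_{n+1} = y_n + z·[7/12·y_n + 5/12·y_{n+1}] ⇒ (1 − 5/12z)y_{n+1} = (1 + 7/12z)y_n
  Hence R(z) = (1 + 7/12z)/(1 − 5/12z).

Need |R(x)|<1, x<0.
x=-1.21: |R|=0.1956
R=−1: 1+7/12x = −1+5/12x ⇒ -1/6x=2 ⇒ x=2/(-1/6)=-12.0000
Confirm numerically:
  x=-10.853: |R|=0.96538 <1
  x=-10.780: |R|=0.96297 <1
  x=-7.551: |R|=0.82116 <1
  x=-12.444: |R|=1.01196 >1
  x=-12.098: |R|=1.00270 >1
So |R|<1 on (-12.0000, 0).

(-12.0000, 0).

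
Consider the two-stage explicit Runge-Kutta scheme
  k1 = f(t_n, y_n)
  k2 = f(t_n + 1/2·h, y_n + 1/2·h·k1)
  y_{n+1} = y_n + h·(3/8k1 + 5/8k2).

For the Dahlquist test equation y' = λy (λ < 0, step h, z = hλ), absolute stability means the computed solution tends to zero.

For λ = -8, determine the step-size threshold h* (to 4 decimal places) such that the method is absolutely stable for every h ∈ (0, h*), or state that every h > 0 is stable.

Set f=λy, z=hλ:
  k1=λy_n ⇒ h·k1=z·y_n;  k2=λ(1+1/2z)y_n ⇒ h·k2=z(1+1/2z)y_n
  y_{n+1}/y_n = 1 + 3/8z + 5/8z(1+1/2z) = 1 + z + 5/16z²
  R(z) = 1 + z + 5/16z².

Solve |R(x)|<1 on ℝ⁻.
x=-0.95: |R|=0.3320
R=1: x+5/16x²=0 ⇒ x=−16/5=-3.2000; min R=1−1/(4·5/16)=0.2000>−1
Confirm numerically:
  x=-3.029: |R|=0.83814 <1
  x=-1.588: |R|=0.20005 <1
  x=-1.406: |R|=0.21176 <1
  x=-1.312: |R|=0.22592 <1
  x=-3.798: |R|=1.70975 >1
  x=-3.778: |R|=1.68240 >1
  x=-3.389: |R|=1.20016 >1
Interval (-3.2000, 0).

(-3.2000,0); λ=-8 ⇒ h* = (16/5)/8 = 0.4000.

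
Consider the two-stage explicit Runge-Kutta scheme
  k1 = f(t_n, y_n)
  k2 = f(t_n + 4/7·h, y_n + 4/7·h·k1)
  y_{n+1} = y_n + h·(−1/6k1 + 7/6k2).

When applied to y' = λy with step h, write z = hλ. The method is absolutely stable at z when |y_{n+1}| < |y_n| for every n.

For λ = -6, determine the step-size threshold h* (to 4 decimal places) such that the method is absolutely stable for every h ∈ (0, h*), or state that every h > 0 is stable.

With y'=λy (z=hλ):
  k1=λy_n ⇒ h·k1=z·y_n;  k2=λ(1+4/7z)y_n ⇒ h·k2=z(1+4/7z)y_n
  y_{n+1}/y_n = 1 − 1/6z + 7/6z(1+4/7z) = 1 + z + 2/3z²
  so R(z) = 1 + z + 2/3z².

Solve |R(x)|<1 on ℝ⁻.
x=-1.5: |R|=1.0000
R=1: x+2/3x²=0 ⇒ x=−3/2=-1.5000; min R=1−1/(4·2/3)=0.6250>−1
Confirm numerically:
  x=-1.344: |R|=0.86022 <1
  x=-0.920: |R|=0.64427 <1
  x=-0.908: |R|=0.64164 <1
  x=-1.863: |R|=1.45085 >1
  x=-1.726: |R|=1.26005 >1
  x=-1.683: |R|=1.20533 >1
So |R|<1 on (-1.5000, 0).

(-1.5000,0); λ=-6 ⇒ h* = (3/2)/6 = 0.2500.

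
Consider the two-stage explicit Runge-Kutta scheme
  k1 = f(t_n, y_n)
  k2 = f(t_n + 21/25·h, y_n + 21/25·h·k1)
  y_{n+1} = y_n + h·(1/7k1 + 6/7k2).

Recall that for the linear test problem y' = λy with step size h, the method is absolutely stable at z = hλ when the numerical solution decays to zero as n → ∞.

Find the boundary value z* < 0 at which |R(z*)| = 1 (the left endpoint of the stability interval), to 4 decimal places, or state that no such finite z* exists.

Test eqn y'=λy, z=hλ:
  k1=λy_n ⇒ h·k1=z·y_n;  k2=λ(1+21/25z)y_n ⇒ h·k2=z(1+21/25z)y_n
  y_{n+1}/y_n = 1 + 1/7z + 6/7z(1+21/25z) = 1 + z + 18/25z²
  so R(z) = 1 + z + 18/25z².

Need |R(x)|<1, x<0.
x=-0.82: |R|=0.6641
R=1: x+18/25x²=0 ⇒ x=−25/18=-1.3889; min R=1−1/(4·18/25)=0.6528>−1
Confirm numerically:
  x=-0.856: |R|=0.67157 <1
  x=-0.768: |R|=0.65667 <1
  x=-0.713: |R|=0.65303 <1
  x=-1.864: |R|=1.63764 >1
  x=-1.816: |R|=1.55846 >1
  x=-1.573: |R|=1.20852 >1
Stable set (-1.3889, 0).

left endpoint -1.3889.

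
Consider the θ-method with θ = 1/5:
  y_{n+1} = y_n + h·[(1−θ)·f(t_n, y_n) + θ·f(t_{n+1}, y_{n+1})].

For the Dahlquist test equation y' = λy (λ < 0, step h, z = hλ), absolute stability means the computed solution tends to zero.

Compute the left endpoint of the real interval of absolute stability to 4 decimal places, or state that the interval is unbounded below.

left endpoint -3.3333.

Test eqn y'=λy, z=hλ:
  y_{n+1} = y_n + z·[4/5·y_n + 1/5·y_{n+1}] ⇒ (1 − 1/5z)y_{n+1} = (1 + 4/5z)y_n
  ⇒ R(z) = (1 + 4/5z)/(1 − 1/5z).

Find x<0 with |R(x)|<1.
x=-0.38: |R|=0.6468
R=−1: 1+4/5x = −1+1/5x ⇒ -3/5x=2 ⇒ x=2/(-3/5)=-3.3333
Confirm numerically:
  x=-3.067: |R|=0.90095 <1
  x=-3.058: |R|=0.89749 <1
  x=-1.780: |R|=0.31268 <1
  x=-3.786: |R|=1.15456 >1
  x=-3.553: |R|=1.07705 >1
  x=-3.411: |R|=1.02770 >1
Stable set (-3.3333, 0).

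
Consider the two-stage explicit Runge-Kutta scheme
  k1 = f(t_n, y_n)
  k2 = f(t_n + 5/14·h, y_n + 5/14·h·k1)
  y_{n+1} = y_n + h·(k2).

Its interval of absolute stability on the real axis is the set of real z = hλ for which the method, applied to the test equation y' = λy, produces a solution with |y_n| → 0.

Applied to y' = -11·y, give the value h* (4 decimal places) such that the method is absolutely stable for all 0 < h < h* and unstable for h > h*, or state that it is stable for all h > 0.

Test eqn y'=λy, z=hλ:
  k1=λy_n ⇒ h·k1=z·y_n;  k2=λ(1+5/14z)y_n ⇒ h·k2=z(1+5/14z)y_n
  y_{n+1}/y_n = 1 + z(1+5/14z) = 1 + z + 5/14z²
  R(z) = 1 + z + 5/14z².

Find x<0 with |R(x)|<1.
x=-0.93: |R|=0.3789
R=1: x+5/14x²=0 ⇒ x=−14/5=-2.8000; min R=1−1/(4·5/14)=0.3000>−1
Confirm numerically:
  x=-2.020: |R|=0.43729 <1
  x=-1.736: |R|=0.34032 <1
  x=-1.381: |R|=0.30013 <1
  x=-3.234: |R|=1.50127 >1
  x=-3.101: |R|=1.33336 >1
  x=-3.011: |R|=1.22690 >1
Stable set (-2.8000, 0).

(-2.8000,0); λ=-11 ⇒ h* = (14/5)/11 = 0.2545.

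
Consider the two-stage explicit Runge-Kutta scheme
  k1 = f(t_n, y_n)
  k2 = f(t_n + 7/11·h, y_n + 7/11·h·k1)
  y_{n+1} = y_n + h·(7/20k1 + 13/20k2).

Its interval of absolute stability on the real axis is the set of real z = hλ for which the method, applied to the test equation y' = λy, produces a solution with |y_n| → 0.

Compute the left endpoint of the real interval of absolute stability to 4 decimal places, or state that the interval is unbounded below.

On y'=λy, z=hλ:
  k1=λy_n ⇒ h·k1=z·y_n;  k2=λ(1+7/11z)y_n ⇒ h·k2=z(1+7/11z)y_n
  y_{n+1}/y_n = 1 + 7/20z + 13/20z(1+7/11z) = 1 + z + 91/220z²
  Hence R(z) = 1 + z + 91/220z².

Boundary: |R(x)|=1, x<0.
x=-0.41: |R|=0.6595
R=1: x+91/220x²=0 ⇒ x=−220/91=-2.4176; min R=1−1/(4·91/220)=0.3956>−1
Confirm numerically:
  x=-1.616: |R|=0.46419 <1
  x=-1.129: |R|=0.39824 <1
  x=-1.050: |R|=0.40603 <1
  x=-2.897: |R|=1.57449 >1
  x=-2.838: |R|=1.49353 >1
  x=-2.600: |R|=1.19618 >1
Stable set (-2.4176, 0).

z* = -2.4176.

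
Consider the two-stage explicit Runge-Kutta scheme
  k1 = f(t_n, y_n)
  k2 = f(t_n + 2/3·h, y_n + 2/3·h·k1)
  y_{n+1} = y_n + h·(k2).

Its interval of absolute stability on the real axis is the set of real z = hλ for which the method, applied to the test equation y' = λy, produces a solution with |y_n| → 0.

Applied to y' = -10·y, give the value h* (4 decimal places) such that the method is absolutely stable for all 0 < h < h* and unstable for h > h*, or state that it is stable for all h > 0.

Set f=λy, z=hλ:
  k1=λy_n ⇒ h·k1=z·y_n;  k2=λ(1+2/3z)y_n ⇒ h·k2=z(1+2/3z)y_n
  y_{n+1}/y_n = 1 + z(1+2/3z) = 1 + z + 2/3z²
  R(z) = 1 + z + 2/3z².

Find x<0 with |R(x)|<1.
x=-1.33: |R|=0.8493
R=1: x+2/3x²=0 ⇒ x=−3/2=-1.5000; min R=1−1/(4·2/3)=0.6250>−1
Confirm numerically:
  x=-1.249: |R|=0.79100 <1
  x=-1.154: |R|=0.73381 <1
  x=-0.999: |R|=0.66633 <1
  x=-0.780: |R|=0.62560 <1
  x=-1.967: |R|=1.61239 >1
  x=-1.940: |R|=1.56907 >1
  x=-1.826: |R|=1.39685 >1
Interval (-1.5000, 0).

(-1.5000,0); λ=-10 ⇒ h* = (3/2)/10 = 0.1500.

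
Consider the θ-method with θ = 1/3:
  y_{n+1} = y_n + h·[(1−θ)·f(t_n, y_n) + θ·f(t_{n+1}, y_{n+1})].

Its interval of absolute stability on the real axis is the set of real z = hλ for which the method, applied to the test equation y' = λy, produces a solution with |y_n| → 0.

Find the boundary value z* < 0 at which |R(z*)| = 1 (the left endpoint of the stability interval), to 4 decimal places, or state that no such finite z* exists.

With y'=λy (z=hλ):
  y_{n+1} = y_n + z·[2/3·y_n + 1/3·y_{n+1}] ⇒ (1 − 1/3z)y_{n+1} = (1 + 2/3z)y_n
  so R(z) = (1 + 2/3z)/(1 − 1/3z).

Solve |R(x)|<1 on ℝ⁻.
x=-1.13: |R|=0.1792
R=−1: 1+2/3x = −1+1/3x ⇒ -1/3x=2 ⇒ x=2/(-1/3)=-6.0000
Confirm numerically:
  x=-5.199: |R|=0.90231 <1
  x=-5.024: |R|=0.87836 <1
  x=-3.982: |R|=0.71097 <1
  x=-6.185: |R|=1.02014 >1
  x=-6.151: |R|=1.01650 >1
  x=-6.040: |R|=1.00442 >1
So |R|<1 on (-6.0000, 0).

z* = -6.0000.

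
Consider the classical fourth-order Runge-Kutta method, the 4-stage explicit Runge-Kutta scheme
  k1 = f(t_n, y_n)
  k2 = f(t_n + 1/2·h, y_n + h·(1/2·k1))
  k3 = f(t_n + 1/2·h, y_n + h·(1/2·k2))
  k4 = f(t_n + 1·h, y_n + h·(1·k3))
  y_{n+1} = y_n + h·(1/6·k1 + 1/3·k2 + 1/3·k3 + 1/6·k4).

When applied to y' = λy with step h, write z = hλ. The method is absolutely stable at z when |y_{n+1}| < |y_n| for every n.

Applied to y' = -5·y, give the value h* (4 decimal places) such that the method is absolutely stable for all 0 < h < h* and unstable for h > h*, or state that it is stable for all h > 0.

(-2.7853,0); λ=-5 ⇒ h* = 0.5571.

Set f=λy, z=hλ:
  order 4, 4-stage ⇒ R(z)=1+z+z^2/2+z^3/6+z^4/24
  (e.g. R(-1.43)=0.27932, |R|=0.27932)

Need |R(x)|<1, x<0.
x=-1.43: |R|=0.2793
|R(-2.15)|=0.3952 |R(-1.9)|=0.3048 |R(-1.18)|=0.3231
Bisect:
  x_lo=-3.6081 |R|=3.1340  x_hi=-0.2252 |R|=0.7984
  mid=-1.91663 |R|=0.30892 →hi
  mid=-2.76235 |R|=0.96595 →hi
  mid=-3.18521 |R|=1.79046 →lo
  mid=-2.97378 |R|=1.32341 →lo
  mid=-2.86806 |R|=1.13213 →lo
  mid=-2.81520 |R|=1.04604 →lo
  mid=-2.78878 |R|=1.00526 →lo
  ...
  [-2.78547,-2.78527] ⇒ x*=-2.7853
Interval (-2.7853, 0).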